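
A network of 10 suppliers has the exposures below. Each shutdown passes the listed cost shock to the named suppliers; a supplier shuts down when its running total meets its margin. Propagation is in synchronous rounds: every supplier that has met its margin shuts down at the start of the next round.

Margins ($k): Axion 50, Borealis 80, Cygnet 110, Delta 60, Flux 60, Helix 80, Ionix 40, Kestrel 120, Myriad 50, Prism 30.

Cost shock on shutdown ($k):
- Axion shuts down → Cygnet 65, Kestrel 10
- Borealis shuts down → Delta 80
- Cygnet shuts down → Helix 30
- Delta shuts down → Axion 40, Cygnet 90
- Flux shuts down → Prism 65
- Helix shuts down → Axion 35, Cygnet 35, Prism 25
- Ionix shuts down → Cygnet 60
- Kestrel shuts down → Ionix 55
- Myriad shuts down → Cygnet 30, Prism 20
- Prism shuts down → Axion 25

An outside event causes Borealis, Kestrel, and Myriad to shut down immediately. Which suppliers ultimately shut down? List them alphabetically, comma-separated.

Round 1 — Borealis, Kestrel, Myriad shut down (initial).
  Cygnet: +30 → 30 < 110
  Delta: +80 → 80 ≥ 60
  Ionix: +55 → 55 ≥ 40
  Prism: +20 → 20 < 30
Round 2 — Delta, Ionix shut down.
  Axion: +40 → 40 < 50
  Cygnet: +90+60 → 180 ≥ 110
Round 3 — Cygnet shuts down.
  Helix: +30 → 30 < 80
No further shutdowns.

Borealis, Cygnet, Delta, Ionix, Kestrel, Myriad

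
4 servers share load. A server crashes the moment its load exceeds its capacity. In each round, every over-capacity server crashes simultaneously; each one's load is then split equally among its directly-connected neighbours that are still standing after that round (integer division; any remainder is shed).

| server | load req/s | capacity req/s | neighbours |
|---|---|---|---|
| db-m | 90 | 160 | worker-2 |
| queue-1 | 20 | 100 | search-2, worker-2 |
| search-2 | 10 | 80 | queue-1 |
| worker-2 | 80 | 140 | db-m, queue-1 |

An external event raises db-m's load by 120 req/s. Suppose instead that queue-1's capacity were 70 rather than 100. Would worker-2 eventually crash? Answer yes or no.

With queue-1's capacity at 70:
Round 1 — db-m at 210 > 160. db-m crashes.
  db-m sheds 210 req/s to worker-2: 210 each.
    worker-2: 80+210 = 290 > 140
Round 2 — worker-2 crashes.
  worker-2 sheds 290 req/s to queue-1: 290 each.
    queue-1: 20+290 = 310 > 70
Round 3 — queue-1 crashes.
  queue-1 sheds 310 req/s to search-2: 310 each.
    search-2: 10+310 = 320 > 80
Round 4 — search-2 crashes.
  search-2 sheds 320 req/s: no online neighbours, lost.
No further crashes.

yes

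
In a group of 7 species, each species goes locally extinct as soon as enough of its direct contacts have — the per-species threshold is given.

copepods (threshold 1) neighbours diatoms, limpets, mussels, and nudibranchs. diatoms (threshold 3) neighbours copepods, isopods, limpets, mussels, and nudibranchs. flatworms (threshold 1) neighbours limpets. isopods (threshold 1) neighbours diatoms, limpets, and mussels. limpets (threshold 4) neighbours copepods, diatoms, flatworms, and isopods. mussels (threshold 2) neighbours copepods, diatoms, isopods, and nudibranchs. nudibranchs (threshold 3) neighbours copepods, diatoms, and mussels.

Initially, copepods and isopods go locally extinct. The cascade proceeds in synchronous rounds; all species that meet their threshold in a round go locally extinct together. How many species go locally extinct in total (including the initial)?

5

Round 1 — copepods, isopods go locally extinct (initial).
Round 2 — checking thresholds:
  diatoms: 2 of 5 neighbours < 3, holds.
  limpets: 2 of 4 neighbours < 4, holds.
  mussels: 2 of 4 neighbours ≥ 2, goes locally extinct.
  nudibranchs: 1 of 3 neighbours < 3, holds.
Round 3 — checking thresholds:
  diatoms: 3 of 5 neighbours ≥ 3, goes locally extinct.
  limpets: 2 of 4 neighbours < 4, holds.
  nudibranchs: 2 of 3 neighbours < 3, holds.
Round 4 — checking thresholds:
  limpets: 3 of 4 neighbours < 4, holds.
  nudibranchs: 3 of 3 neighbours ≥ 3, goes locally extinct.
Round 5 — no new extinctions; cascade stops.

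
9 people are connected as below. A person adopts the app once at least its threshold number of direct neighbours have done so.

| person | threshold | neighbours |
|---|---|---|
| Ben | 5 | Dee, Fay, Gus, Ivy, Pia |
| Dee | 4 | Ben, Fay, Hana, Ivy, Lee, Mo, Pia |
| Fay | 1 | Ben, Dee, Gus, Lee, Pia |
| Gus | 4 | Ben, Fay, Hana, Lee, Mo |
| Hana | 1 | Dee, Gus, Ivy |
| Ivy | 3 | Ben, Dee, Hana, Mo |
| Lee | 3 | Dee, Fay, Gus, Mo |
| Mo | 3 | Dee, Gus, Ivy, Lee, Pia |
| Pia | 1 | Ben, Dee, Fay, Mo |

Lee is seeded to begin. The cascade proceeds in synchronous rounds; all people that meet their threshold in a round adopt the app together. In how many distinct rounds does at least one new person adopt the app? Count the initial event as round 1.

Round 1 — Lee adopts the app (initial).
Round 2 — checking thresholds:
  Dee: 1 of 7 neighbours < 4, holds.
  Fay: 1 of 5 neighbours ≥ 1, adopts the app.
  Gus: 1 of 5 neighbours < 4, holds.
  Mo: 1 of 5 neighbours < 3, holds.
Round 3 — checking thresholds:
  Ben: 1 of 5 neighbours < 5, holds.
  Dee: 2 of 7 neighbours < 4, holds.
  Gus: 2 of 5 neighbours < 4, holds.
  Mo: 1 of 5 neighbours < 3, holds.
  Pia: 1 of 4 neighbours ≥ 1, adopts the app.
Round 4 — no new adoptions; cascade stops.

3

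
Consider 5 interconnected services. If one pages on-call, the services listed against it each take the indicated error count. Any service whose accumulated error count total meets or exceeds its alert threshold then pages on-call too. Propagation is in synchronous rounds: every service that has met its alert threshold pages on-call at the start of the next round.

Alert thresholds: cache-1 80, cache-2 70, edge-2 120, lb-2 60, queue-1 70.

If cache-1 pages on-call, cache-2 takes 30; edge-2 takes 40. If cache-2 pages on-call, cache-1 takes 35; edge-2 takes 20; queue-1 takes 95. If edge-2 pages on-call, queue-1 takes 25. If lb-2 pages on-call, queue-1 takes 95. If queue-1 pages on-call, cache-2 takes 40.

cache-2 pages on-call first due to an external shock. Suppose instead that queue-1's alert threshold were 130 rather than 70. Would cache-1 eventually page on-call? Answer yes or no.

no

With queue-1's alert threshold at 130:
Round 1 — cache-2 pages on-call (initial).
  cache-1: +35 → 35 < 80
  edge-2: +20 → 20 < 120
  queue-1: +95 → 95 < 130
No further pages.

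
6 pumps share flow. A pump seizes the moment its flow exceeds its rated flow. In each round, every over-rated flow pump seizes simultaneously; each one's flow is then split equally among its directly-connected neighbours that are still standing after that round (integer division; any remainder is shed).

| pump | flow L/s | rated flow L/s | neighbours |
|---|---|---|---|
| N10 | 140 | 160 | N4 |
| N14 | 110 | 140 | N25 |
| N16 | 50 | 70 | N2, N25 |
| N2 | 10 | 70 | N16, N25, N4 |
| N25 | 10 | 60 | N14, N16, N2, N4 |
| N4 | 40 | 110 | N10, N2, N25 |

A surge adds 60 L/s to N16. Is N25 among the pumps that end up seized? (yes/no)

Round 1 — N16 at 110 > 70. N16 seizes.
  N16 sheds 110 L/s to N2, N25: 55 each.
    N2: 10+55 = 65 ≤ 70
    N25: 10+55 = 65 > 60
Round 2 — N25 seizes.
  N25 sheds 65 L/s to N14, N2, N4: 21 each (2 lost).
    N14: 110+21 = 131 ≤ 140
    N2: 65+21 = 86 > 70
    N4: 40+21 = 61 ≤ 110
Round 3 — N2 seizes.
  N2 sheds 86 L/s to N4: 86 each.
    N4: 61+86 = 147 > 110
Round 4 — N4 seizes.
  N4 sheds 147 L/s to N10: 147 each.
    N10: 140+147 = 287 > 160
Round 5 — N10 seizes.
  N10 sheds 287 L/s: no online neighbours, lost.
No further seizures.

yes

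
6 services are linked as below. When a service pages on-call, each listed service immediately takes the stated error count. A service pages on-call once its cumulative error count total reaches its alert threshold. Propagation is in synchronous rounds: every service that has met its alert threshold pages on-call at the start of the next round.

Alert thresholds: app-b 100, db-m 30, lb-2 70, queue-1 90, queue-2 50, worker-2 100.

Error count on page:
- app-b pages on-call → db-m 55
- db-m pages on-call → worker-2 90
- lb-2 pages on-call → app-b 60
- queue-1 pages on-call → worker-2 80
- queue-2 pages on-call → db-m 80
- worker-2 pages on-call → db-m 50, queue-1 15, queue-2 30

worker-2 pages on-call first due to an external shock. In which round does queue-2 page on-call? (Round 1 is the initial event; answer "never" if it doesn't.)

Round 1 — worker-2 pages on-call (initial).
  db-m: +50 → 50 ≥ 30
  queue-1: +15 → 15 < 90
  queue-2: +30 → 30 < 50
Round 2 — db-m pages on-call.
No further pages.

never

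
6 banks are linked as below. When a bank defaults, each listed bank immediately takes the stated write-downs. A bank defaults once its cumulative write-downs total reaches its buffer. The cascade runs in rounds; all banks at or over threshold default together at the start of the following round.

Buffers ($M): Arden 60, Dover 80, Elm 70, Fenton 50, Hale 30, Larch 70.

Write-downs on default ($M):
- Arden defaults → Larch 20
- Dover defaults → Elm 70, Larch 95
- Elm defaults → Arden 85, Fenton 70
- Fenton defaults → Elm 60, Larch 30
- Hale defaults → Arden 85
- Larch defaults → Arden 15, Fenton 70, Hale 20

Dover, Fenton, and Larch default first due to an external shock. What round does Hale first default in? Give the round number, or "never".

never

Round 1 — Dover, Fenton, Larch default (initial).
  Arden: +15 → 15 < 60
  Elm: +70+60 → 130 ≥ 70
  Hale: +20 → 20 < 30
Round 2 — Elm defaults.
  Arden: +85 → 100 ≥ 60
Round 3 — Arden defaults.
No further defaults.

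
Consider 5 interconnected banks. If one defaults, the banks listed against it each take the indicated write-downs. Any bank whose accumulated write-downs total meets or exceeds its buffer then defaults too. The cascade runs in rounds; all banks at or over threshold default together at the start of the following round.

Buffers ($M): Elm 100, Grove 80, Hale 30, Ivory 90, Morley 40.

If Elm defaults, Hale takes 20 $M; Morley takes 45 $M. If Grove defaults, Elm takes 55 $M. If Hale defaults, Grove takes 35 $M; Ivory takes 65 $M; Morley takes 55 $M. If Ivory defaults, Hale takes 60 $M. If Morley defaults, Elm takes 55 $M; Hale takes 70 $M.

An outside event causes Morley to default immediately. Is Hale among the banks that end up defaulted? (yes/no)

Round 1 — Morley defaults (initial).
  Elm: +55 → 55 < 100
  Hale: +70 → 70 ≥ 30
Round 2 — Hale defaults.
  Grove: +35 → 35 < 80
  Ivory: +65 → 65 < 90
No further defaults.

yes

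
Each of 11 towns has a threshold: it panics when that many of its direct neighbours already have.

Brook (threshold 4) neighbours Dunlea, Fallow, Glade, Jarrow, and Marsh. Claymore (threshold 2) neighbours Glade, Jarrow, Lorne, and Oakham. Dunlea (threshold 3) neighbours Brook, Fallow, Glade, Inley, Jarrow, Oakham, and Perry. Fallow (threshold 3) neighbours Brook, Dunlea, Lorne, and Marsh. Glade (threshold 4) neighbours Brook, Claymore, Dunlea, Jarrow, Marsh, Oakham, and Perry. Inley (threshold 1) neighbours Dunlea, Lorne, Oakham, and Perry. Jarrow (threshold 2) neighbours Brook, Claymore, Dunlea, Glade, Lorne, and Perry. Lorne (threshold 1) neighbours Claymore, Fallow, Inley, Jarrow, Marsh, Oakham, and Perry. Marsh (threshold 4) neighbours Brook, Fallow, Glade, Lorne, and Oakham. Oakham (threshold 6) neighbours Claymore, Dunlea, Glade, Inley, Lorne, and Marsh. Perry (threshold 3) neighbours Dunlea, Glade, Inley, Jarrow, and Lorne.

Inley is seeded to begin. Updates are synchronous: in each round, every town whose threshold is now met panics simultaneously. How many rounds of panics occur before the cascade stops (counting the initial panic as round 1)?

2

Round 1 — Inley panics (initial).
Round 2 — checking thresholds:
  Dunlea: 1 of 7 neighbours < 3, not yet.
  Lorne: 1 of 7 neighbours ≥ 1, panics.
  Oakham: 1 of 6 neighbours < 6, not yet.
  Perry: 1 of 5 neighbours < 3, not yet.
Round 3 — no new panics; cascade stops.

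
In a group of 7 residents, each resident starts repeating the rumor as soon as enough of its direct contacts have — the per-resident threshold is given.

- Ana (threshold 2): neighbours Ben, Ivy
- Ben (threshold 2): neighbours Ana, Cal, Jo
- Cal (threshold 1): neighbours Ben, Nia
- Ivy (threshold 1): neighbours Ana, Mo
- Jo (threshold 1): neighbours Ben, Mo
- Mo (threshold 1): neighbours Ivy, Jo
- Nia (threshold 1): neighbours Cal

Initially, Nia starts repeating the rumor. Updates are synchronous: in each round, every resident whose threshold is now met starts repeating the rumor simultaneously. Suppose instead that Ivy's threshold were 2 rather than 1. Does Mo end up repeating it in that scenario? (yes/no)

With Ivy's threshold at 2:
Round 1 — Nia starts repeating the rumor (initial).
Round 2 — checking thresholds:
  Cal: 1 of 2 neighbours ≥ 1, starts repeating the rumor.
Round 3 — no new spreads; cascade stops.

no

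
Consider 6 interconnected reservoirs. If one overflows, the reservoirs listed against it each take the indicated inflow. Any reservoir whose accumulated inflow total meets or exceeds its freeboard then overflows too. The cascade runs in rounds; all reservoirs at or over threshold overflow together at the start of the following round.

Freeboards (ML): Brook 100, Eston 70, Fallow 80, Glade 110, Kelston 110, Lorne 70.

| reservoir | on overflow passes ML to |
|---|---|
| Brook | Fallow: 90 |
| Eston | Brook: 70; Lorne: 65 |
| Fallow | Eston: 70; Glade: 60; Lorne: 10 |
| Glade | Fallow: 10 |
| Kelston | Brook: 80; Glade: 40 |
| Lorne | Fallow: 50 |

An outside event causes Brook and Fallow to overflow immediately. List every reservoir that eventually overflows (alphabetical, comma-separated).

Brook, Eston, Fallow, Lorne

Round 1 — Brook, Fallow overflow (initial).
  Eston: +70 → 70 ≥ 70
  Glade: +60 → 60 < 110
  Lorne: +10 → 10 < 70
Round 2 — Eston overflows.
  Lorne: +65 → 75 ≥ 70
Round 3 — Lorne overflows.
No further overflows.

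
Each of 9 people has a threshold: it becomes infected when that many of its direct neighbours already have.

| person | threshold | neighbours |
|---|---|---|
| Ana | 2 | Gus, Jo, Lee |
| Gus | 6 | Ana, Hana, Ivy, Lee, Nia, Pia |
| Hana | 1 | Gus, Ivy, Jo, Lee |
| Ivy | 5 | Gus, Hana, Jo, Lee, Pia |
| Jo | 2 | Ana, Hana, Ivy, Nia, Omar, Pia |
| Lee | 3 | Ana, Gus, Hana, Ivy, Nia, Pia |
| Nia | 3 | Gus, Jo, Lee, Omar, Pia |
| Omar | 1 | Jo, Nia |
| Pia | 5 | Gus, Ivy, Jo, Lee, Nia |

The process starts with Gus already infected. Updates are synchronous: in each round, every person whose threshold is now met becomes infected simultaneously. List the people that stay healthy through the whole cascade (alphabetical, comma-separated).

Round 1 — Gus becomes infected (initial).
Round 2 — checking thresholds:
  Ana: 1 of 3 neighbours < 2, below threshold.
  Hana: 1 of 4 neighbours ≥ 1, becomes infected.
  Ivy: 1 of 5 neighbours < 5, below threshold.
  Lee: 1 of 6 neighbours < 3, below threshold.
  Nia: 1 of 5 neighbours < 3, below threshold.
  Pia: 1 of 5 neighbours < 5, below threshold.
Round 3 — no new infections; cascade stops.

Ana, Ivy, Jo, Lee, Nia, Omar, Pia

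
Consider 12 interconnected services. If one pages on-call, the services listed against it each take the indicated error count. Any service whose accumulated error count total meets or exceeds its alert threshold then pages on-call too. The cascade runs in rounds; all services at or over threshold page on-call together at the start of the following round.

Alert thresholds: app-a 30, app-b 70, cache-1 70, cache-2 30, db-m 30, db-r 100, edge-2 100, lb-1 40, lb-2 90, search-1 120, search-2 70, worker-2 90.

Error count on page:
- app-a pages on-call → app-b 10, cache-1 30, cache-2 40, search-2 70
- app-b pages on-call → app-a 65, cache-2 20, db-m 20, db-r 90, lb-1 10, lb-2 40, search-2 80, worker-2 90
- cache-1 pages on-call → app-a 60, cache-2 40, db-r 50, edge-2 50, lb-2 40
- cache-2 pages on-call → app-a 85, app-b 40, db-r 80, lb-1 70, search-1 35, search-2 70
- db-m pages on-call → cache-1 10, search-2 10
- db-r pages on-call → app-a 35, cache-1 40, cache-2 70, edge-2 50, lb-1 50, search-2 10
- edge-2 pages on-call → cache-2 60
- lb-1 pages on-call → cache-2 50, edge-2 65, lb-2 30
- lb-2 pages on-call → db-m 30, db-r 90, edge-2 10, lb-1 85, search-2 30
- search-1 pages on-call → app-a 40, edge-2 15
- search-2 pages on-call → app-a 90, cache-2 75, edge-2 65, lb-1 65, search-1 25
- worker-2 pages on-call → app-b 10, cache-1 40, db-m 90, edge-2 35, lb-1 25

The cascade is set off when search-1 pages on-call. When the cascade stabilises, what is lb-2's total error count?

Round 1 — search-1 pages on-call (initial).
  app-a: +40 → 40 ≥ 30
  edge-2: +15 → 15 < 100
Round 2 — app-a pages on-call.
  app-b: +10 → 10 < 70
  cache-1: +30 → 30 < 70
  cache-2: +40 → 40 ≥ 30
  search-2: +70 → 70 ≥ 70
Round 3 — cache-2, search-2 page on-call.
  app-b: +40 → 50 < 70
  db-r: +80 → 80 < 100
  edge-2: +65 → 80 < 100
  lb-1: +70+65 → 135 ≥ 40
Round 4 — lb-1 pages on-call.
  edge-2: +65 → 145 ≥ 100
  lb-2: +30 → 30 < 90
Round 5 — edge-2 pages on-call.
No further pages.

30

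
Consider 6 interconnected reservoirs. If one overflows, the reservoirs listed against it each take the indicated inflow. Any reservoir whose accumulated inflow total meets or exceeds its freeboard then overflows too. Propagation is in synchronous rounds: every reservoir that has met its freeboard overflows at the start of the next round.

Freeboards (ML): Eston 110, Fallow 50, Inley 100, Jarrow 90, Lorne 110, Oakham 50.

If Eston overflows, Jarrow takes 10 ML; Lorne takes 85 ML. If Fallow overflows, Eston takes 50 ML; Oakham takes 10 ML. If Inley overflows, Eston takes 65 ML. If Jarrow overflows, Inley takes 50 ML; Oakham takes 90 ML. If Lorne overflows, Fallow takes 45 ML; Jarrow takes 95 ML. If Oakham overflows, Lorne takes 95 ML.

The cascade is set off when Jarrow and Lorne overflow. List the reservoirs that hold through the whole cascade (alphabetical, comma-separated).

Eston, Fallow, Inley

Round 1 — Jarrow, Lorne overflow (initial).
  Fallow: +45 → 45 < 50
  Inley: +50 → 50 < 100
  Oakham: +90 → 90 ≥ 50
Round 2 — Oakham overflows.
No further overflows.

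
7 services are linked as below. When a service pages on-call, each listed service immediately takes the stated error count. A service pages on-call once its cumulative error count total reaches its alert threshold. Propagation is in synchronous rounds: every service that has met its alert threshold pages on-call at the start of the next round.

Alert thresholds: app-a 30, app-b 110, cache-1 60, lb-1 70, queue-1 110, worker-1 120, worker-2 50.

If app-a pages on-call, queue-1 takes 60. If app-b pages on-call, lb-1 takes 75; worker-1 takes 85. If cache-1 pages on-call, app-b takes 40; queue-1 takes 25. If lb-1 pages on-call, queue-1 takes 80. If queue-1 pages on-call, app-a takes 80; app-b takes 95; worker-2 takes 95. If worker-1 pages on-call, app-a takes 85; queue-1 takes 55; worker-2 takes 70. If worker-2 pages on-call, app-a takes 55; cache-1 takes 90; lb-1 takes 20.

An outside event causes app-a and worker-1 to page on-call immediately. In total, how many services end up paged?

7

Round 1 — app-a, worker-1 page on-call (initial).
  queue-1: +60+55 → 115 ≥ 110
  worker-2: +70 → 70 ≥ 50
Round 2 — queue-1, worker-2 page on-call.
  app-b: +95 → 95 < 110
  cache-1: +90 → 90 ≥ 60
  lb-1: +20 → 20 < 70
Round 3 — cache-1 pages on-call.
  app-b: +40 → 135 ≥ 110
Round 4 — app-b pages on-call.
  lb-1: +75 → 95 ≥ 70
Round 5 — lb-1 pages on-call.
No further pages.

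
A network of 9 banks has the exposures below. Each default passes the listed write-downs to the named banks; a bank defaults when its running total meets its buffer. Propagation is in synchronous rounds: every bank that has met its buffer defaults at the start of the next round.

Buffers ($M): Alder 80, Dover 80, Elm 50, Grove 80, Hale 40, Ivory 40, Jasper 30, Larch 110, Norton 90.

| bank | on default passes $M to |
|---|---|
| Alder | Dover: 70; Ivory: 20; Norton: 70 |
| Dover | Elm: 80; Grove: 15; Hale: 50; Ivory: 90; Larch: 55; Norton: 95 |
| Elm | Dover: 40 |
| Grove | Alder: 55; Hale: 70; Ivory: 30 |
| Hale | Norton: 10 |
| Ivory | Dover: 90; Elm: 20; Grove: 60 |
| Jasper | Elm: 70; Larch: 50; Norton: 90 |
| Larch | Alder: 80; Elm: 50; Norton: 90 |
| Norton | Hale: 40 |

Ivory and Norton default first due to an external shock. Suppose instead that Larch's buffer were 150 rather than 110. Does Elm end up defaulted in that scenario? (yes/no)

With Larch's buffer at 150:
Round 1 — Ivory, Norton default (initial).
  Dover: +90 → 90 ≥ 80
  Elm: +20 → 20 < 50
  Grove: +60 → 60 < 80
  Hale: +40 → 40 ≥ 40
Round 2 — Dover, Hale default.
  Elm: +80 → 100 ≥ 50
  Grove: +15 → 75 < 80
  Larch: +55 → 55 < 150
Round 3 — Elm defaults.
No further defaults.

yes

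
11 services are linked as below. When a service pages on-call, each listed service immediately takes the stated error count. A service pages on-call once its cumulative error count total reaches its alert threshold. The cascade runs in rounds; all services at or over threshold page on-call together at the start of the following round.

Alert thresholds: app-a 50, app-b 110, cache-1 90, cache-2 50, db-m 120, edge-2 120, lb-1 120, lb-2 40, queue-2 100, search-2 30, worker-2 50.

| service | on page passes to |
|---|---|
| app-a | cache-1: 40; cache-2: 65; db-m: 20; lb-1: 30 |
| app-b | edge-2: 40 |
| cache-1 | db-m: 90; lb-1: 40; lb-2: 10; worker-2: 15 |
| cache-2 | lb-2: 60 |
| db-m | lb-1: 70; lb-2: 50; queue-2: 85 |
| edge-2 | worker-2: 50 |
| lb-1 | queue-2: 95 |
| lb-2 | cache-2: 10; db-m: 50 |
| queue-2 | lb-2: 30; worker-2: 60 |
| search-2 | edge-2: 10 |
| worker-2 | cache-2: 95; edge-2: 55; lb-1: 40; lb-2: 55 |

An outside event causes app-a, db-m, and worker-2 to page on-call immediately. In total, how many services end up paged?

Round 1 — app-a, db-m, worker-2 page on-call (initial).
  cache-1: +40 → 40 < 90
  cache-2: +65+95 → 160 ≥ 50
  edge-2: +55 → 55 < 120
  lb-1: +30+70+40 → 140 ≥ 120
  lb-2: +50+55 → 105 ≥ 40
  queue-2: +85 → 85 < 100
Round 2 — cache-2, lb-1, lb-2 page on-call.
  queue-2: +95 → 180 ≥ 100
Round 3 — queue-2 pages on-call.
No further pages.

7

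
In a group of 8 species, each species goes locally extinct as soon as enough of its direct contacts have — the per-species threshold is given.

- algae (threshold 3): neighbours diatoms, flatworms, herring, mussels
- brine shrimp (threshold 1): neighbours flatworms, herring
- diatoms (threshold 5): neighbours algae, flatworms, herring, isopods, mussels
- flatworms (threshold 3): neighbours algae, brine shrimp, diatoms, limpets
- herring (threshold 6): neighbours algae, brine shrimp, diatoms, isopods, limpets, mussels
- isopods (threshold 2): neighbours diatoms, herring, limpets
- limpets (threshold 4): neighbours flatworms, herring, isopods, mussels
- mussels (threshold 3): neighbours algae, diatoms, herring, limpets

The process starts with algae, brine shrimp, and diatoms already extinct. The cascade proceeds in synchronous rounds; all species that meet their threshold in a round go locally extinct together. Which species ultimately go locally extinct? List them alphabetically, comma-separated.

algae, brine shrimp, diatoms, flatworms

Round 1 — algae, brine shrimp, diatoms go locally extinct (initial).
Round 2 — checking thresholds:
  flatworms: 3 of 4 neighbours ≥ 3, goes locally extinct.
  herring: 3 of 6 neighbours < 6, not yet.
  isopods: 1 of 3 neighbours < 2, not yet.
  mussels: 2 of 4 neighbours < 3, not yet.
Round 3 — no new extinctions; cascade stops.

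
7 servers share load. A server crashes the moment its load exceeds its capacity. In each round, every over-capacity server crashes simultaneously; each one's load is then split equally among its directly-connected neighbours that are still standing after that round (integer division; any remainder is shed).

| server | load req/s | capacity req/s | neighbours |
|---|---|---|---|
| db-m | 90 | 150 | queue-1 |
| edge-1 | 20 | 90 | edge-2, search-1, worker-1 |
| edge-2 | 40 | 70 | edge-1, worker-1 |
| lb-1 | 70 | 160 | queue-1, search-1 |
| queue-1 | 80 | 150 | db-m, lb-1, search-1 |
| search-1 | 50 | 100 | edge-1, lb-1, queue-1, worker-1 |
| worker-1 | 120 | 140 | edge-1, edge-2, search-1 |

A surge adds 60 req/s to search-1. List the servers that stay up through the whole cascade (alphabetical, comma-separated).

db-m, lb-1, queue-1

Round 1 — search-1 at 110 > 100. search-1 crashes.
  search-1 sheds 110 req/s to edge-1, lb-1, queue-1, worker-1: 27 each (2 lost).
    edge-1: 20+27 = 47 ≤ 90
    lb-1: 70+27 = 97 ≤ 160
    queue-1: 80+27 = 107 ≤ 150
    worker-1: 120+27 = 147 > 140
Round 2 — worker-1 crashes.
  worker-1 sheds 147 req/s to edge-1, edge-2: 73 each (1 lost).
    edge-1: 47+73 = 120 > 90
    edge-2: 40+73 = 113 > 70
Round 3 — edge-1, edge-2 crash.
  edge-1 sheds 120 req/s: no online neighbours, lost.
  edge-2 sheds 113 req/s: no online neighbours, lost.
No further crashes.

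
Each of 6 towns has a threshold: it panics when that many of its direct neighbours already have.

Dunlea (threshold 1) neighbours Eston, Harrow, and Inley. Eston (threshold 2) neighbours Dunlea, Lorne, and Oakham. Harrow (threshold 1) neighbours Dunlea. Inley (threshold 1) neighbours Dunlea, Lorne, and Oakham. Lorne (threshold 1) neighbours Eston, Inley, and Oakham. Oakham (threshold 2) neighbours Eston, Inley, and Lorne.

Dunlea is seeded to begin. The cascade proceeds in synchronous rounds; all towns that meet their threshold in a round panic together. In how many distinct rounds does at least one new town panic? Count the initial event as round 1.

Round 1 — Dunlea panics (initial).
Round 2 — checking thresholds:
  Eston: 1 of 3 neighbours < 2, not yet.
  Harrow: 1 of 1 neighbours ≥ 1, panics.
  Inley: 1 of 3 neighbours ≥ 1, panics.
Round 3 — checking thresholds:
  Eston: 1 of 3 neighbours < 2, not yet.
  Lorne: 1 of 3 neighbours ≥ 1, panics.
  Oakham: 1 of 3 neighbours < 2, not yet.
Round 4 — checking thresholds:
  Eston: 2 of 3 neighbours ≥ 2, panics.
  Oakham: 2 of 3 neighbours ≥ 2, panics.
Round 5 — no new panics; cascade stops.

4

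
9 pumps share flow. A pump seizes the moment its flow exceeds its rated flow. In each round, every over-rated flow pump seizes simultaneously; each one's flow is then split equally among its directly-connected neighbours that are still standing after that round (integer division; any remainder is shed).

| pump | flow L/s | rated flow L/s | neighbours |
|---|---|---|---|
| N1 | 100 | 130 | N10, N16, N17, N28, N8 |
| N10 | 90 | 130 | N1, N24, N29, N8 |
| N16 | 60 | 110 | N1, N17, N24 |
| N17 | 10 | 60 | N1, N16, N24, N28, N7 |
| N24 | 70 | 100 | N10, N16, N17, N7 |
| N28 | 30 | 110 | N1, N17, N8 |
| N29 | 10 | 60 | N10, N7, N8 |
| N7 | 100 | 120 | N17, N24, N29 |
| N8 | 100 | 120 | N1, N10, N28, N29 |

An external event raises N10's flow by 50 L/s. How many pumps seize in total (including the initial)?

Round 1 — N10 at 140 > 130. N10 seizes.
  N10 sheds 140 L/s to N1, N24, N29, N8: 35 each.
    N1: 100+35 = 135 > 130
    N24: 70+35 = 105 > 100
    N29: 10+35 = 45 ≤ 60
    N8: 100+35 = 135 > 120
Round 2 — N1, N24, N8 seize.
  N1 sheds 135 L/s to N16, N17, N28: 45 each.
    N16: 60+45 = 105 ≤ 110
    N17: 10+45 = 55 ≤ 60
    N28: 30+45 = 75 ≤ 110
  N24 sheds 105 L/s to N16, N17, N7: 35 each.
    N16: 105+35 = 140 > 110
    N17: 55+35 = 90 > 60
    N7: 100+35 = 135 > 120
  N8 sheds 135 L/s to N28, N29: 67 each (1 lost).
    N28: 75+67 = 142 > 110
    N29: 45+67 = 112 > 60
Round 3 — N16, N17, N28, N29, N7 seize.
  N16 sheds 140 L/s: no online neighbours, lost.
  N17 sheds 90 L/s: no online neighbours, lost.
  N28 sheds 142 L/s: no online neighbours, lost.
  N29 sheds 112 L/s: no online neighbours, lost.
  N7 sheds 135 L/s: no online neighbours, lost.
No further seizures.

9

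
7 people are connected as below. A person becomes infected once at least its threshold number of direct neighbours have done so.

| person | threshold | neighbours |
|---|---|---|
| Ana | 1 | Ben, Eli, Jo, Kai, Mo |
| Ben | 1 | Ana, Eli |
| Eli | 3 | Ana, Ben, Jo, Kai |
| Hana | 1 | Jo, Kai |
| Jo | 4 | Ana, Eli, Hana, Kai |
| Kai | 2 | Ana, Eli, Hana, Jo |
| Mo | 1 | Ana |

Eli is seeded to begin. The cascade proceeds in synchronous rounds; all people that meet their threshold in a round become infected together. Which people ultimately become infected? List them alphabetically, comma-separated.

Ana, Ben, Eli, Hana, Jo, Kai, Mo

Round 1 — Eli becomes infected (initial).
Round 2 — checking thresholds:
  Ana: 1 of 5 neighbours ≥ 1, becomes infected.
  Ben: 1 of 2 neighbours ≥ 1, becomes infected.
  Jo: 1 of 4 neighbours < 4, not yet.
  Kai: 1 of 4 neighbours < 2, not yet.
Round 3 — checking thresholds:
  Jo: 2 of 4 neighbours < 4, not yet.
  Kai: 2 of 4 neighbours ≥ 2, becomes infected.
  Mo: 1 of 1 neighbours ≥ 1, becomes infected.
Round 4 — checking thresholds:
  Hana: 1 of 2 neighbours ≥ 1, becomes infected.
  Jo: 3 of 4 neighbours < 4, not yet.
Round 5 — checking thresholds:
  Jo: 4 of 4 neighbours ≥ 4, becomes infected.
Round 6 — no new infections; cascade stops.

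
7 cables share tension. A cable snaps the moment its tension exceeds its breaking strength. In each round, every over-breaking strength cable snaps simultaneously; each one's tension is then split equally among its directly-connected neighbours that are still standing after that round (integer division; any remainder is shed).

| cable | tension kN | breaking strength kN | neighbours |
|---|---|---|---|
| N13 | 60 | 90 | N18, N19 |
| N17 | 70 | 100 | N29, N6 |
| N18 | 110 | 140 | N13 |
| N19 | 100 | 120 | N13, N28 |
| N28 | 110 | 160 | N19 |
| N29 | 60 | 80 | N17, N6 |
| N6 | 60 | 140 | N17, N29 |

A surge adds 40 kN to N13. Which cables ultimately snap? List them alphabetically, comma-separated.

Round 1 — N13 at 100 > 90. N13 snaps.
  N13 sheds 100 kN to N18, N19: 50 each.
    N18: 110+50 = 160 > 140
    N19: 100+50 = 150 > 120
Round 2 — N18, N19 snap.
  N18 sheds 160 kN: no online neighbours, lost.
  N19 sheds 150 kN to N28: 150 each.
    N28: 110+150 = 260 > 160
Round 3 — N28 snaps.
  N28 sheds 260 kN: no online neighbours, lost.
No further breaks.

N13, N18, N19, N28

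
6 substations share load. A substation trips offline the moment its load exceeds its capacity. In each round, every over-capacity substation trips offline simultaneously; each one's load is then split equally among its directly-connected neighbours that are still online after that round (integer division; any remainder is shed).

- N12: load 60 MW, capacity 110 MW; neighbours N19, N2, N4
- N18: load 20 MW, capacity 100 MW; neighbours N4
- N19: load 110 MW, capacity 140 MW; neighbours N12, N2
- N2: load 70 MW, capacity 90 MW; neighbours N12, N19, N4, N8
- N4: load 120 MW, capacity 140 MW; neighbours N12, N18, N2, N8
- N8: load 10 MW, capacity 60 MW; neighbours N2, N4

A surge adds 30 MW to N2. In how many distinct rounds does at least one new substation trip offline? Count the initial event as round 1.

4

Round 1 — N2 at 100 > 90. N2 trips offline.
  N2 sheds 100 MW to N12, N19, N4, N8: 25 each.
    N12: 60+25 = 85 ≤ 110
    N19: 110+25 = 135 ≤ 140
    N4: 120+25 = 145 > 140
    N8: 10+25 = 35 ≤ 60
Round 2 — N4 trips offline.
  N4 sheds 145 MW to N12, N18, N8: 48 each (1 lost).
    N12: 85+48 = 133 > 110
    N18: 20+48 = 68 ≤ 100
    N8: 35+48 = 83 > 60
Round 3 — N12, N8 trip offline.
  N12 sheds 133 MW to N19: 133 each.
    N19: 135+133 = 268 > 140
  N8 sheds 83 MW: no online neighbours, lost.
Round 4 — N19 trips offline.
  N19 sheds 268 MW: no online neighbours, lost.
No further trips.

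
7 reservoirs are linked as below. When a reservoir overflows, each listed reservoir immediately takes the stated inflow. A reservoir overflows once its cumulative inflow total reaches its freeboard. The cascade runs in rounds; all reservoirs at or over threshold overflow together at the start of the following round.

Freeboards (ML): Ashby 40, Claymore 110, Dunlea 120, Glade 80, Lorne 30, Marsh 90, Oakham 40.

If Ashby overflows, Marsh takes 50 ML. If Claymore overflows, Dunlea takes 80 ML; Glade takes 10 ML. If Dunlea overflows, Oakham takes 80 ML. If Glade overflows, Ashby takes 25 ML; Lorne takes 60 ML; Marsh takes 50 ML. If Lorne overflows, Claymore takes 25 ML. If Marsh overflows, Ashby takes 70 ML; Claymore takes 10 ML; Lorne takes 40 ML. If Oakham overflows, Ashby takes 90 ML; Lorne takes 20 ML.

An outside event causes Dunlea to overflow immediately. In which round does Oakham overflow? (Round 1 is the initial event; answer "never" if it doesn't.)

2

Round 1 — Dunlea overflows (initial).
  Oakham: +80 → 80 ≥ 40
Round 2 — Oakham overflows.
  Ashby: +90 → 90 ≥ 40
  Lorne: +20 → 20 < 30
Round 3 — Ashby overflows.
  Marsh: +50 → 50 < 90
No further overflows.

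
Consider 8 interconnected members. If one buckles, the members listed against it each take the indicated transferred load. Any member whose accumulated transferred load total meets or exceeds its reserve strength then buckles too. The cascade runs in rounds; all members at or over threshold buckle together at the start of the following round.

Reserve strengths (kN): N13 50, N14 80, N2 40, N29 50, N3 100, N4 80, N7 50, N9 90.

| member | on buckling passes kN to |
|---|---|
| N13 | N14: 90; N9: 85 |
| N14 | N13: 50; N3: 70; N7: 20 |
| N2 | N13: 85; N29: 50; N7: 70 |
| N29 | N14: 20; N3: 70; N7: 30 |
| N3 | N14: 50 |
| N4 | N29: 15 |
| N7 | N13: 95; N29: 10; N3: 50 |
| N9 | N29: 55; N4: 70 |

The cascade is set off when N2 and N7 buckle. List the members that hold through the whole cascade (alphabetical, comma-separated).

Round 1 — N2, N7 buckle (initial).
  N13: +85+95 → 180 ≥ 50
  N29: +50+10 → 60 ≥ 50
  N3: +50 → 50 < 100
Round 2 — N13, N29 buckle.
  N14: +90+20 → 110 ≥ 80
  N3: +70 → 120 ≥ 100
  N9: +85 → 85 < 90
Round 3 — N14, N3 buckle.
No further bucklings.

N4, N9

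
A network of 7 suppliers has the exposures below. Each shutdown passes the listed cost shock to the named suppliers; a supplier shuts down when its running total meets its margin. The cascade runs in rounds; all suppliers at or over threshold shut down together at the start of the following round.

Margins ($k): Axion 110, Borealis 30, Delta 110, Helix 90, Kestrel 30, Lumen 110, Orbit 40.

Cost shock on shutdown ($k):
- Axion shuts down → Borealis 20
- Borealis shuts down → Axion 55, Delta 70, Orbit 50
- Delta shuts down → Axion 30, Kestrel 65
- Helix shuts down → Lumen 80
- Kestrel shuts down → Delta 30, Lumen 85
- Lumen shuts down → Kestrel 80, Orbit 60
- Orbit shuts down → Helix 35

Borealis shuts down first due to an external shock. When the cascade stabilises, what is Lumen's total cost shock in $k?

0

Round 1 — Borealis shuts down (initial).
  Axion: +55 → 55 < 110
  Delta: +70 → 70 < 110
  Orbit: +50 → 50 ≥ 40
Round 2 — Orbit shuts down.
  Helix: +35 → 35 < 90
No further shutdowns.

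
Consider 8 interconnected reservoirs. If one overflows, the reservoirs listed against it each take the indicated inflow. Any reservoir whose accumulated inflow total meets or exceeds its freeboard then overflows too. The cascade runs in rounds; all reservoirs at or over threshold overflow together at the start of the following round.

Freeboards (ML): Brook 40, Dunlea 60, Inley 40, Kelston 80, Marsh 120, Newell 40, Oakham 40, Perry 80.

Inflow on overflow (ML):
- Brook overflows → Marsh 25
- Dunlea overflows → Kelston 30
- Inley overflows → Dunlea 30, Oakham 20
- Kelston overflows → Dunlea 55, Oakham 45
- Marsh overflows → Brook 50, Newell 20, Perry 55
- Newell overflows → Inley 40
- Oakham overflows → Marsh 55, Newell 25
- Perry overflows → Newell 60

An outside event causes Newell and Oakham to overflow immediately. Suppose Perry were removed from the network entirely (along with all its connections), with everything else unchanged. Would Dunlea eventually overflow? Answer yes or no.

no

With Perry removed:
Round 1 — Newell, Oakham overflow (initial).
  Inley: +40 → 40 ≥ 40
  Marsh: +55 → 55 < 120
Round 2 — Inley overflows.
  Dunlea: +30 → 30 < 60
No further overflows.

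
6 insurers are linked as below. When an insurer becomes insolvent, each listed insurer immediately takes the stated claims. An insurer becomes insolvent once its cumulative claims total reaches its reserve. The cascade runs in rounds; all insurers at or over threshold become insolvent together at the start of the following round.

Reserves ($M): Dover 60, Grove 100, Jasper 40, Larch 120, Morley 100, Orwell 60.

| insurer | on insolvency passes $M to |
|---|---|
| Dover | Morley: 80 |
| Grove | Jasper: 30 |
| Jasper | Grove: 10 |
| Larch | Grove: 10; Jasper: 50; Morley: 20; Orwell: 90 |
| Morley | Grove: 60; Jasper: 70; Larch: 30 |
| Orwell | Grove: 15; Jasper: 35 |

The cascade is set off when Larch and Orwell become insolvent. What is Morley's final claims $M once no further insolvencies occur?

20

Round 1 — Larch, Orwell become insolvent (initial).
  Grove: +10+15 → 25 < 100
  Jasper: +50+35 → 85 ≥ 40
  Morley: +20 → 20 < 100
Round 2 — Jasper becomes insolvent.
  Grove: +10 → 35 < 100
No further insolvencies.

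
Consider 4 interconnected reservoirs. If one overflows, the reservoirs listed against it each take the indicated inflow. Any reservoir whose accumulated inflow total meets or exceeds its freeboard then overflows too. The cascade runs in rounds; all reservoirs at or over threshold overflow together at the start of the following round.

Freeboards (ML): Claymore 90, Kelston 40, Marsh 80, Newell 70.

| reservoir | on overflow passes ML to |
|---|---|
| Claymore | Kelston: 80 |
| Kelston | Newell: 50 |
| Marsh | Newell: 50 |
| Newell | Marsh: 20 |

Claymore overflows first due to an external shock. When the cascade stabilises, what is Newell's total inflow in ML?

Round 1 — Claymore overflows (initial).
  Kelston: +80 → 80 ≥ 40
Round 2 — Kelston overflows.
  Newell: +50 → 50 < 70
No further overflows.

50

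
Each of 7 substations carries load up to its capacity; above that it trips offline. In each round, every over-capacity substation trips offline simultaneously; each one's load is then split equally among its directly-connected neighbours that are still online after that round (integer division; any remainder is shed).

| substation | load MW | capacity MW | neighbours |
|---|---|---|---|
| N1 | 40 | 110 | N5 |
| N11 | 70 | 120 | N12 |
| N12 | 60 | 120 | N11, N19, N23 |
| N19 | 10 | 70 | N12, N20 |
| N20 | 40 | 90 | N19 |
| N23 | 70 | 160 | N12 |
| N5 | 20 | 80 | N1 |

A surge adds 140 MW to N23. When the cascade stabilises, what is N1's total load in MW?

40

Round 1 — N23 at 210 > 160. N23 trips offline.
  N23 sheds 210 MW to N12: 210 each.
    N12: 60+210 = 270 > 120
Round 2 — N12 trips offline.
  N12 sheds 270 MW to N11, N19: 135 each.
    N11: 70+135 = 205 > 120
    N19: 10+135 = 145 > 70
Round 3 — N11, N19 trip offline.
  N11 sheds 205 MW: no online neighbours, lost.
  N19 sheds 145 MW to N20: 145 each.
    N20: 40+145 = 185 > 90
Round 4 — N20 trips offline.
  N20 sheds 185 MW: no online neighbours, lost.
No further trips.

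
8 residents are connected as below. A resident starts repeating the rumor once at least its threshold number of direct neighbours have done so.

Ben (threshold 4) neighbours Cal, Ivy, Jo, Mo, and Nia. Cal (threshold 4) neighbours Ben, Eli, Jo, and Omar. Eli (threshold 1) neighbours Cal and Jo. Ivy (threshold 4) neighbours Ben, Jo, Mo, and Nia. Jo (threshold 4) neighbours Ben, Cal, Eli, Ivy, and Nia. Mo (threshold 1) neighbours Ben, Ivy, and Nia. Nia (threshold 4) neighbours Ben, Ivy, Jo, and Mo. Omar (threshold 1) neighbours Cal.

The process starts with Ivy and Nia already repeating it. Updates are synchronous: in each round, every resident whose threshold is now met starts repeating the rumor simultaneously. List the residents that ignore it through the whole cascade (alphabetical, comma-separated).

Ben, Cal, Eli, Jo, Omar

Round 1 — Ivy, Nia start repeating the rumor (initial).
Round 2 — checking thresholds:
  Ben: 2 of 5 neighbours < 4, holds.
  Jo: 2 of 5 neighbours < 4, holds.
  Mo: 2 of 3 neighbours ≥ 1, starts repeating the rumor.
Round 3 — no new spreads; cascade stops.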